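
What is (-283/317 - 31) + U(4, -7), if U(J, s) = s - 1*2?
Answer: -12963/317 ≈ -40.893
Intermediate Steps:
U(J, s) = -2 + s (U(J, s) = s - 2 = -2 + s)
(-283/317 - 31) + U(4, -7) = (-283/317 - 31) + (-2 - 7) = (-283*1/317 - 31) - 9 = (-283/317 - 31) - 9 = -10110/317 - 9 = -12963/317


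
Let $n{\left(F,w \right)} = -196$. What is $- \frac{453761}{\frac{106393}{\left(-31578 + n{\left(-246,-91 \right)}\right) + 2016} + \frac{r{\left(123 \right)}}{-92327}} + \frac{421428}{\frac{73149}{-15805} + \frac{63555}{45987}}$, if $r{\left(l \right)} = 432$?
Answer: $- \frac{5939920392232210395431}{1933895947206853208} \approx -3071.5$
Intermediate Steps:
$- \frac{453761}{\frac{106393}{\left(-31578 + n{\left(-246,-91 \right)}\right) + 2016} + \frac{r{\left(123 \right)}}{-92327}} + \frac{421428}{\frac{73149}{-15805} + \frac{63555}{45987}} = - \frac{453761}{\frac{106393}{\left(-31578 - 196\right) + 2016} + \frac{432}{-92327}} + \frac{421428}{\frac{73149}{-15805} + \frac{63555}{45987}} = - \frac{453761}{\frac{106393}{-31774 + 2016} + 432 \left(- \frac{1}{92327}\right)} + \frac{421428}{73149 \left(- \frac{1}{15805}\right) + 63555 \cdot \frac{1}{45987}} = - \frac{453761}{\frac{106393}{-29758} - \frac{432}{92327}} + \frac{421428}{- \frac{73149}{15805} + \frac{21185}{15329}} = - \frac{453761}{106393 \left(- \frac{1}{29758}\right) - \frac{432}{92327}} + \frac{421428}{- \frac{786472096}{242274845}} = - \frac{453761}{- \frac{106393}{29758} - \frac{432}{92327}} + 421428 \left(- \frac{242274845}{786472096}\right) = - \frac{453761}{- \frac{9835801967}{2747466866}} - \frac{25525350844665}{196618024} = \left(-453761\right) \left(- \frac{2747466866}{9835801967}\right) - \frac{25525350844665}{196618024} = \frac{1246693312583026}{9835801967} - \frac{25525350844665}{196618024} = - \frac{5939920392232210395431}{1933895947206853208}$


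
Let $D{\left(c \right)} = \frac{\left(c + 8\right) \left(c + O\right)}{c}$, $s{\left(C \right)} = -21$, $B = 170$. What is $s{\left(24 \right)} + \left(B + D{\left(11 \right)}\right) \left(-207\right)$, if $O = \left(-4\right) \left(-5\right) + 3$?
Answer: $- \frac{521043}{11} \approx -47368.0$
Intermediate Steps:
$O = 23$ ($O = 20 + 3 = 23$)
$D{\left(c \right)} = \frac{\left(8 + c\right) \left(23 + c\right)}{c}$ ($D{\left(c \right)} = \frac{\left(c + 8\right) \left(c + 23\right)}{c} = \frac{\left(8 + c\right) \left(23 + c\right)}{c}$)
$s{\left(24 \right)} + \left(B + D{\left(11 \right)}\right) \left(-207\right) = -21 + \left(170 + \left(31 + 11 + \frac{184}{11}\right)\right) \left(-207\right) = -21 + \left(170 + \frac{646}{11}\right) \left(-207\right) = -21 + \frac{2516}{11} \left(-207\right) = -21 - \frac{520812}{11} = - \frac{521043}{11}$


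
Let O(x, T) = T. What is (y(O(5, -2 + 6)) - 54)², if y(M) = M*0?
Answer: 2916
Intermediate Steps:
y(M) = 0
(y(O(5, -2 + 6)) - 54)² = (0 - 54)² = (-54)² = 2916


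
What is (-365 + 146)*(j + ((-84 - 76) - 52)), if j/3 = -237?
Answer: 202137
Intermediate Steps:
j = -711 (j = 3*(-237) = -711)
(-365 + 146)*(j + ((-84 - 76) - 52)) = (-365 + 146)*(-711 + ((-84 - 76) - 52)) = -219*(-711 + (-160 - 52)) = -219*(-711 - 212) = -219*(-923) = 202137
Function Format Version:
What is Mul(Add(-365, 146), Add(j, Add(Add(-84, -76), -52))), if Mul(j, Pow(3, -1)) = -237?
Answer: 202137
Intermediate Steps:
j = -711 (j = Mul(3, -237) = -711)
Mul(Add(-365, 146), Add(j, Add(Add(-84, -76), -52))) = Mul(Add(-365, 146), Add(-711, Add(Add(-84, -76), -52))) = Mul(-219, Add(-711, Add(-160, -52))) = Mul(-219, Add(-711, -212)) = Mul(-219, -923) = 202137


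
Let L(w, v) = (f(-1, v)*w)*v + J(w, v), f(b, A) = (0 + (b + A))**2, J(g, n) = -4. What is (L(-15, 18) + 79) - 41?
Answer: -77996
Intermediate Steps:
f(b, A) = (A + b)**2 (f(b, A) = (0 + (A + b))**2 = (A + b)**2)
L(w, v) = -4 + v*w*(-1 + v)**2 (L(w, v) = ((v - 1)**2*w)*v - 4 = ((-1 + v)**2*w)*v - 4 = (w*(-1 + v)**2)*v - 4 = v*w*(-1 + v)**2 - 4 = -4 + v*w*(-1 + v)**2)
(L(-15, 18) + 79) - 41 = ((-4 + 18*(-15)*(-1 + 18)**2) + 79) - 41 = ((-4 + 18*(-15)*17**2) + 79) - 41 = ((-4 + 18*(-15)*289) + 79) - 41 = ((-4 - 78030) + 79) - 41 = (-78034 + 79) - 41 = -77955 - 41 = -77996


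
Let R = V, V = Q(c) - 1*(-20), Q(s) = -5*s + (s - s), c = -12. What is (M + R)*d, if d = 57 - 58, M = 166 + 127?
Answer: -373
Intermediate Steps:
Q(s) = -5*s (Q(s) = -5*s + 0 = -5*s)
M = 293
d = -1
V = 80 (V = -5*(-12) - 1*(-20) = 60 + 20 = 80)
R = 80
(M + R)*d = (293 + 80)*(-1) = 373*(-1) = -373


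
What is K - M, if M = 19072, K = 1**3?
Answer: -19071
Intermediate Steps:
K = 1
K - M = 1 - 1*19072 = 1 - 19072 = -19071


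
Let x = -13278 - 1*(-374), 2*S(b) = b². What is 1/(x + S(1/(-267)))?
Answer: -142578/1839826511 ≈ -7.7495e-5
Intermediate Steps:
S(b) = b²/2
x = -12904 (x = -13278 + 374 = -12904)
1/(x + S(1/(-267))) = 1/(-12904 + (1/(-267))²/2) = 1/(-12904 + (-1/267)²/2) = 1/(-12904 + (½)*(1/71289)) = 1/(-12904 + 1/142578) = 1/(-1839826511/142578) = -142578/1839826511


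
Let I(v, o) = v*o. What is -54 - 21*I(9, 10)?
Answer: -1944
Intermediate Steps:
I(v, o) = o*v
-54 - 21*I(9, 10) = -54 - 210*9 = -54 - 21*90 = -54 - 1890 = -1944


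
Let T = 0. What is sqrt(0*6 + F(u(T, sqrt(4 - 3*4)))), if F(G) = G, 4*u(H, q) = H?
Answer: 0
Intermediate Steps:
u(H, q) = H/4
sqrt(0*6 + F(u(T, sqrt(4 - 3*4)))) = sqrt(0*6 + (1/4)*0) = sqrt(0 + 0) = sqrt(0) = 0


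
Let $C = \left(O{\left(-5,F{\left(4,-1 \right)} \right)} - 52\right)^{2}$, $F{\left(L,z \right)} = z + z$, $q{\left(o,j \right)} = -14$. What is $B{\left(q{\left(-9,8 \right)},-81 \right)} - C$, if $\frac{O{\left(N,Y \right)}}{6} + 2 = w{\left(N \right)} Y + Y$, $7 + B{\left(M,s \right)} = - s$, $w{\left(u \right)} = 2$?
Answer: $-9926$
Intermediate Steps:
$B{\left(M,s \right)} = -7 - s$
$F{\left(L,z \right)} = 2 z$
$O{\left(N,Y \right)} = -12 + 18 Y$ ($O{\left(N,Y \right)} = -12 + 6 \left(2 Y + Y\right) = -12 + 6 \cdot 3 Y = -12 + 18 Y$)
$C = 10000$ ($C = \left(\left(-12 + 18 \cdot 2 \left(-1\right)\right) - 52\right)^{2} = \left(\left(-12 + 18 \left(-2\right)\right) - 52\right)^{2} = \left(\left(-12 - 36\right) - 52\right)^{2} = \left(-48 - 52\right)^{2} = \left(-100\right)^{2} = 10000$)
$B{\left(q{\left(-9,8 \right)},-81 \right)} - C = \left(-7 - -81\right) - 10000 = \left(-7 + 81\right) - 10000 = 74 - 10000 = -9926$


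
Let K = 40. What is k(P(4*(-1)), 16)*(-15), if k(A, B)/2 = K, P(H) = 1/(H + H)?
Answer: -1200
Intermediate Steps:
P(H) = 1/(2*H)
k(A, B) = 80 (k(A, B) = 2*40 = 80)
k(P(4*(-1)), 16)*(-15) = 80*(-15) = -1200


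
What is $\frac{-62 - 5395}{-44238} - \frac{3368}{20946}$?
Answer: $- \frac{5781877}{154434858} \approx -0.037439$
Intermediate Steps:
$\frac{-62 - 5395}{-44238} - \frac{3368}{20946} = \left(-62 - 5395\right) \left(- \frac{1}{44238}\right) - \frac{1684}{10473} = \left(-5457\right) \left(- \frac{1}{44238}\right) - \frac{1684}{10473} = \frac{1819}{14746} - \frac{1684}{10473} = - \frac{5781877}{154434858}$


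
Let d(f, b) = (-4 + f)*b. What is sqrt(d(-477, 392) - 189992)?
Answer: 4*I*sqrt(23659) ≈ 615.26*I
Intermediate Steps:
d(f, b) = b*(-4 + f)
sqrt(d(-477, 392) - 189992) = sqrt(392*(-4 - 477) - 189992) = sqrt(392*(-481) - 189992) = sqrt(-188552 - 189992) = sqrt(-378544) = 4*I*sqrt(23659)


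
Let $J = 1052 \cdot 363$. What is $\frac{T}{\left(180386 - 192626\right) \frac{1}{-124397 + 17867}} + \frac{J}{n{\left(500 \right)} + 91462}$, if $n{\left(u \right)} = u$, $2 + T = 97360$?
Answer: $\frac{883141617989}{1042236} \approx 8.4735 \cdot 10^{5}$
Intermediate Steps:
$T = 97358$ ($T = -2 + 97360 = 97358$)
$J = 381876$
$\frac{T}{\left(180386 - 192626\right) \frac{1}{-124397 + 17867}} + \frac{J}{n{\left(500 \right)} + 91462} = \frac{97358}{\left(180386 - 192626\right) \frac{1}{-124397 + 17867}} + \frac{381876}{500 + 91462} = \frac{97358}{\left(-12240\right) \frac{1}{-106530}} + \frac{381876}{91962} = \frac{97358}{\left(-12240\right) \left(- \frac{1}{106530}\right)} + 381876 \cdot \frac{1}{91962} = \frac{97358}{\frac{408}{3551}} + \frac{63646}{15327} = 97358 \cdot \frac{3551}{408} + \frac{63646}{15327} = \frac{172859129}{204} + \frac{63646}{15327} = \frac{883141617989}{1042236}$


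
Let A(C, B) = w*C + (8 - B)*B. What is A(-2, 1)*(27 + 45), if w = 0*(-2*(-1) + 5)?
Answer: 504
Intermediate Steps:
w = 0 (w = 0*(2 + 5) = 0*7 = 0)
A(C, B) = B*(8 - B) (A(C, B) = 0*C + (8 - B)*B = 0 + B*(8 - B) = B*(8 - B))
A(-2, 1)*(27 + 45) = (1*(8 - 1*1))*(27 + 45) = (1*(8 - 1))*72 = (1*7)*72 = 7*72 = 504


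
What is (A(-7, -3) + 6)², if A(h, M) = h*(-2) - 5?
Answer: 225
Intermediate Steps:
A(h, M) = -5 - 2*h (A(h, M) = -2*h - 5 = -5 - 2*h)
(A(-7, -3) + 6)² = ((-5 - 2*(-7)) + 6)² = ((-5 + 14) + 6)² = (9 + 6)² = 15² = 225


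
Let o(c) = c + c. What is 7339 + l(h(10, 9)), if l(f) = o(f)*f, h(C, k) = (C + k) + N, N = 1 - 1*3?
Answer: 7917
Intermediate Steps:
o(c) = 2*c
N = -2 (N = 1 - 3 = -2)
h(C, k) = -2 + C + k (h(C, k) = (C + k) - 2 = -2 + C + k)
l(f) = 2*f² (l(f) = (2*f)*f = 2*f²)
7339 + l(h(10, 9)) = 7339 + 2*(-2 + 10 + 9)² = 7339 + 2*17² = 7339 + 2*289 = 7339 + 578 = 7917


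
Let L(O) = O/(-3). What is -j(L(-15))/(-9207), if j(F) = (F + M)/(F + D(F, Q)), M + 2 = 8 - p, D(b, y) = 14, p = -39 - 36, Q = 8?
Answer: 86/174933 ≈ 0.00049162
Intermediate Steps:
p = -75
M = 81 (M = -2 + (8 - 1*(-75)) = -2 + (8 + 75) = -2 + 83 = 81)
L(O) = -O/3 (L(O) = O*(-⅓) = -O/3)
j(F) = (81 + F)/(14 + F) (j(F) = (F + 81)/(F + 14) = (81 + F)/(14 + F))
-j(L(-15))/(-9207) = -(81 - ⅓*(-15))/(14 - ⅓*(-15))/(-9207) = -(81 + 5)/(14 + 5)*(-1)/9207 = -86/19*(-1)/9207 = -(1/19)*86*(-1)/9207 = -86*(-1)/(19*9207) = -1*(-86/174933) = 86/174933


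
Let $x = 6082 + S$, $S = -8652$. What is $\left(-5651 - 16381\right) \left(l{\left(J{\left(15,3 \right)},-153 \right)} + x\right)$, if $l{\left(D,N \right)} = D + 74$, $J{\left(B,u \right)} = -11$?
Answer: $55234224$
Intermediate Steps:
$x = -2570$ ($x = 6082 - 8652 = -2570$)
$l{\left(D,N \right)} = 74 + D$
$\left(-5651 - 16381\right) \left(l{\left(J{\left(15,3 \right)},-153 \right)} + x\right) = \left(-5651 - 16381\right) \left(\left(74 - 11\right) - 2570\right) = - 22032 \left(63 - 2570\right) = \left(-22032\right) \left(-2507\right) = 55234224$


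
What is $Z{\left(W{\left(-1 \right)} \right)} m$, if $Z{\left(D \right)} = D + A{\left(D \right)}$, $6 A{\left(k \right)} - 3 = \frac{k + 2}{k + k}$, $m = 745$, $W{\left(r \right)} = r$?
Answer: $- \frac{5215}{12} \approx -434.58$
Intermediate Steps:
$A{\left(k \right)} = \frac{1}{2} + \frac{2 + k}{12 k}$ ($A{\left(k \right)} = \frac{1}{2} + \frac{\left(k + 2\right) \frac{1}{k + k}}{6} = \frac{1}{2} + \frac{\left(2 + k\right) \frac{1}{2 k}}{6} = \frac{1}{2} + \frac{\frac{1}{2} \frac{1}{k} \left(2 + k\right)}{6} = \frac{1}{2} + \frac{2 + k}{12 k}$)
$Z{\left(D \right)} = D + \frac{2 + 7 D}{12 D}$
$Z{\left(W{\left(-1 \right)} \right)} m = \left(\frac{7}{12} - 1 + \frac{1}{6 \left(-1\right)}\right) 745 = \left(\frac{7}{12} - 1 + \frac{1}{6} \left(-1\right)\right) 745 = \left(\frac{7}{12} - 1 - \frac{1}{6}\right) 745 = \left(- \frac{7}{12}\right) 745 = - \frac{5215}{12}$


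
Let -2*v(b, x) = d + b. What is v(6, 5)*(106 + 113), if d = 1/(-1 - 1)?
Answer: -2409/4 ≈ -602.25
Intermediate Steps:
d = -1/2 (d = 1/(-2) = -1/2 ≈ -0.50000)
v(b, x) = 1/4 - b/2 (v(b, x) = -(-1/2 + b)/2 = 1/4 - b/2)
v(6, 5)*(106 + 113) = (1/4 - 1/2*6)*(106 + 113) = (1/4 - 3)*219 = -11/4*219 = -2409/4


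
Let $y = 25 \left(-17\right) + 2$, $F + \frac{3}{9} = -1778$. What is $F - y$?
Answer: $- \frac{4066}{3} \approx -1355.3$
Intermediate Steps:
$F = - \frac{5335}{3}$ ($F = - \frac{1}{3} - 1778 = - \frac{5335}{3} \approx -1778.3$)
$y = -423$ ($y = -425 + 2 = -423$)
$F - y = - \frac{5335}{3} - -423 = - \frac{5335}{3} + 423 = - \frac{4066}{3}$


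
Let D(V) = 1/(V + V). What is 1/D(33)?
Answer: 66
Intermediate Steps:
D(V) = 1/(2*V)
1/D(33) = 1/((1/2)/33) = 1/((1/2)*(1/33)) = 1/(1/66) = 66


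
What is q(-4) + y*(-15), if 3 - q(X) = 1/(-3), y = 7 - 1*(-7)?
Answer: -620/3 ≈ -206.67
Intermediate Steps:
y = 14 (y = 7 + 7 = 14)
q(X) = 10/3 (q(X) = 3 - 1/(-3) = 3 - 1*(-⅓) = 3 + ⅓ = 10/3)
q(-4) + y*(-15) = 10/3 + 14*(-15) = 10/3 - 210 = -620/3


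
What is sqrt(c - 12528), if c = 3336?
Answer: 2*I*sqrt(2298) ≈ 95.875*I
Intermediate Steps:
sqrt(c - 12528) = sqrt(3336 - 12528) = sqrt(-9192) = 2*I*sqrt(2298)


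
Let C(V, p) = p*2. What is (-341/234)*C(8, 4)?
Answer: -1364/117 ≈ -11.658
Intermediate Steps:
C(V, p) = 2*p
(-341/234)*C(8, 4) = (-341/234)*(2*4) = -341*1/234*8 = -341/234*8 = -1364/117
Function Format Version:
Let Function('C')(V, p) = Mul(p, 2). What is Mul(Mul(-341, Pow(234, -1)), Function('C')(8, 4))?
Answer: Rational(-1364, 117) ≈ -11.658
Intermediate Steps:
Function('C')(V, p) = Mul(2, p)
Mul(Mul(-341, Pow(234, -1)), Function('C')(8, 4)) = Mul(Mul(-341, Pow(234, -1)), Mul(2, 4)) = Mul(Mul(-341, Rational(1, 234)), 8) = Mul(Rational(-341, 234), 8) = Rational(-1364, 117)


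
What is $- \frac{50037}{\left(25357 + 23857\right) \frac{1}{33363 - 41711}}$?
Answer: $\frac{208854438}{24607} \approx 8487.6$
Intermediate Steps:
$- \frac{50037}{\left(25357 + 23857\right) \frac{1}{33363 - 41711}} = - \frac{50037}{49214 \frac{1}{-8348}} = - \frac{50037}{49214 \left(- \frac{1}{8348}\right)} = - \frac{50037}{- \frac{24607}{4174}} = \left(-50037\right) \left(- \frac{4174}{24607}\right) = \frac{208854438}{24607}$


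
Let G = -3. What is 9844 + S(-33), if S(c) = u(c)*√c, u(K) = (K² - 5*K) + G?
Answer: 9844 + 1251*I*√33 ≈ 9844.0 + 7186.4*I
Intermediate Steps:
u(K) = -3 + K² - 5*K (u(K) = (K² - 5*K) - 3 = -3 + K² - 5*K)
S(c) = √c*(-3 + c² - 5*c) (S(c) = (-3 + c² - 5*c)*√c = √c*(-3 + c² - 5*c))
9844 + S(-33) = 9844 + √(-33)*(-3 + (-33)² - 5*(-33)) = 9844 + (I*√33)*(-3 + 1089 + 165) = 9844 + (I*√33)*1251 = 9844 + 1251*I*√33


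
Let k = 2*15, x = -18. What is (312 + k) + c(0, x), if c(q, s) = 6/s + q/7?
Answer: 1025/3 ≈ 341.67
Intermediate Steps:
c(q, s) = 6/s + q/7 (c(q, s) = 6/s + q*(⅐) = 6/s + q/7)
k = 30
(312 + k) + c(0, x) = (312 + 30) + (6/(-18) + (⅐)*0) = 342 + (6*(-1/18) + 0) = 342 + (-⅓ + 0) = 342 - ⅓ = 1025/3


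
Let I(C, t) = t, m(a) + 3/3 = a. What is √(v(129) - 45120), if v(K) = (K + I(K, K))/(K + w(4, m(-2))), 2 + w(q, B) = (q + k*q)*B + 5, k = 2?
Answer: I*√721877/4 ≈ 212.41*I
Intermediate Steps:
m(a) = -1 + a
w(q, B) = 3 + 3*B*q (w(q, B) = -2 + ((q + 2*q)*B + 5) = -2 + ((3*q)*B + 5) = -2 + (3*B*q + 5) = -2 + (5 + 3*B*q) = 3 + 3*B*q)
v(K) = 2*K/(-33 + K) (v(K) = (K + K)/(K + (3 + 3*(-1 - 2)*4)) = (2*K)/(K + (3 + 3*(-3)*4)) = (2*K)/(K + (3 - 36)) = (2*K)/(K - 33) = (2*K)/(-33 + K) = 2*K/(-33 + K))
√(v(129) - 45120) = √(2*129/(-33 + 129) - 45120) = √(2*129/96 - 45120) = √(2*129*(1/96) - 45120) = √(43/16 - 45120) = √(-721877/16) = I*√721877/4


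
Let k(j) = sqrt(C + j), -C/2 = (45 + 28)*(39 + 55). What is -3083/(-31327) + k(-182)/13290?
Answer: 3083/31327 + I*sqrt(13906)/13290 ≈ 0.098413 + 0.0088731*I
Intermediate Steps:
C = -13724 (C = -2*(45 + 28)*(39 + 55) = -146*94 = -2*6862 = -13724)
k(j) = sqrt(-13724 + j)
-3083/(-31327) + k(-182)/13290 = -3083/(-31327) + sqrt(-13724 - 182)/13290 = -3083*(-1/31327) + sqrt(-13906)*(1/13290) = 3083/31327 + (I*sqrt(13906))*(1/13290) = 3083/31327 + I*sqrt(13906)/13290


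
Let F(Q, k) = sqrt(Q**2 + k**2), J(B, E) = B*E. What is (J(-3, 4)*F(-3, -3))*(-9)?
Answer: 324*sqrt(2) ≈ 458.21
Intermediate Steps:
(J(-3, 4)*F(-3, -3))*(-9) = ((-3*4)*sqrt((-3)**2 + (-3)**2))*(-9) = -12*sqrt(9 + 9)*(-9) = -36*sqrt(2)*(-9) = 324*sqrt(2)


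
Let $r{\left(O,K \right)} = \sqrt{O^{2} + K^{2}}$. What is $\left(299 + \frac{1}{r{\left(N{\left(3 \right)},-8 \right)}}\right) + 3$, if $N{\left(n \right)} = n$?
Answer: $302 + \frac{\sqrt{73}}{73} \approx 302.12$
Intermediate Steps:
$r{\left(O,K \right)} = \sqrt{K^{2} + O^{2}}$
$\left(299 + \frac{1}{r{\left(N{\left(3 \right)},-8 \right)}}\right) + 3 = \left(299 + \frac{1}{\sqrt{\left(-8\right)^{2} + 3^{2}}}\right) + 3 = \left(299 + \frac{1}{\sqrt{64 + 9}}\right) + 3 = \left(299 + \frac{1}{\sqrt{73}}\right) + 3 = \left(299 + \frac{\sqrt{73}}{73}\right) + 3 = 302 + \frac{\sqrt{73}}{73}$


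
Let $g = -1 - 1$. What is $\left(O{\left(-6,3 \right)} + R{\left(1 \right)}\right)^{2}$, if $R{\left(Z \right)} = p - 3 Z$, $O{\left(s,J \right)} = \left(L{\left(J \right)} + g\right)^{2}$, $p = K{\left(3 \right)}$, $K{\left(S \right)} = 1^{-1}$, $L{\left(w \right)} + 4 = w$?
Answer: $49$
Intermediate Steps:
$L{\left(w \right)} = -4 + w$
$g = -2$
$K{\left(S \right)} = 1$
$p = 1$
$O{\left(s,J \right)} = \left(-6 + J\right)^{2}$ ($O{\left(s,J \right)} = \left(\left(-4 + J\right) - 2\right)^{2} = \left(-6 + J\right)^{2}$)
$R{\left(Z \right)} = 1 - 3 Z$
$\left(O{\left(-6,3 \right)} + R{\left(1 \right)}\right)^{2} = \left(\left(-6 + 3\right)^{2} + \left(1 - 3\right)\right)^{2} = \left(\left(-3\right)^{2} + \left(1 - 3\right)\right)^{2} = \left(9 - 2\right)^{2} = 7^{2} = 49$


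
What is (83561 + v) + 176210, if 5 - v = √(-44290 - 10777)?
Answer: 259776 - I*√55067 ≈ 2.5978e+5 - 234.66*I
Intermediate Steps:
v = 5 - I*√55067 (v = 5 - √(-44290 - 10777) = 5 - √(-55067) = 5 - I*√55067 ≈ 5.0 - 234.66*I)
(83561 + v) + 176210 = (83561 + (5 - I*√55067)) + 176210 = (83566 - I*√55067) + 176210 = 259776 - I*√55067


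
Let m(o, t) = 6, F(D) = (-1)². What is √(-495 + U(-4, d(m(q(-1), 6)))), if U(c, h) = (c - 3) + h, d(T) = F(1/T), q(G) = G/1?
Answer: I*√501 ≈ 22.383*I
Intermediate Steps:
q(G) = G (q(G) = G*1 = G)
F(D) = 1
d(T) = 1
U(c, h) = -3 + c + h (U(c, h) = (-3 + c) + h = -3 + c + h)
√(-495 + U(-4, d(m(q(-1), 6)))) = √(-495 + (-3 - 4 + 1)) = √(-495 - 6) = √(-501) = I*√501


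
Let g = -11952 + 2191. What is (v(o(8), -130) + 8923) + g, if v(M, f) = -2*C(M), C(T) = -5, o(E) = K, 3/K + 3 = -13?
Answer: -828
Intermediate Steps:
K = -3/16 (K = 3/(-3 - 13) = 3/(-16) = 3*(-1/16) = -3/16 ≈ -0.18750)
o(E) = -3/16
v(M, f) = 10 (v(M, f) = -2*(-5) = 10)
g = -9761
(v(o(8), -130) + 8923) + g = (10 + 8923) - 9761 = 8933 - 9761 = -828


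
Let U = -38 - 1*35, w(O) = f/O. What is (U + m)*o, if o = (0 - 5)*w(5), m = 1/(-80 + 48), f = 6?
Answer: 7011/16 ≈ 438.19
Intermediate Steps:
w(O) = 6/O
m = -1/32 (m = 1/(-32) = -1/32 ≈ -0.031250)
o = -6 (o = (0 - 5)*(6/5) = -30/5 = -5*6/5 = -6)
U = -73 (U = -38 - 35 = -73)
(U + m)*o = (-73 - 1/32)*(-6) = -2337/32*(-6) = 7011/16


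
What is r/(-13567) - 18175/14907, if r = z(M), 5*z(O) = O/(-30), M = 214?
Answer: -6163973942/5056081725 ≈ -1.2191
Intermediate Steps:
z(O) = -O/150 (z(O) = (O/(-30))/5 = (O*(-1/30))/5 = (-O/30)/5 = -O/150)
r = -107/75 (r = -1/150*214 = -107/75 ≈ -1.4267)
r/(-13567) - 18175/14907 = -107/75/(-13567) - 18175/14907 = -107/75*(-1/13567) - 18175*1/14907 = 107/1017525 - 18175/14907 = -6163973942/5056081725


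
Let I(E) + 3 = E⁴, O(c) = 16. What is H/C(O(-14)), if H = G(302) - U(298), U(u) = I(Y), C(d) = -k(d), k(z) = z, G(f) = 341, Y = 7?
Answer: 2057/16 ≈ 128.56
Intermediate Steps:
I(E) = -3 + E⁴
C(d) = -d
U(u) = 2398 (U(u) = -3 + 7⁴ = -3 + 2401 = 2398)
H = -2057 (H = 341 - 1*2398 = 341 - 2398 = -2057)
H/C(O(-14)) = -2057/((-1*16)) = -2057/(-16) = -2057*(-1/16) = 2057/16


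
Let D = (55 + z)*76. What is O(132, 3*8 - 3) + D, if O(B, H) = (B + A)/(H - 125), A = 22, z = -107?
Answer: -205581/52 ≈ -3953.5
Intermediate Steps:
O(B, H) = (22 + B)/(-125 + H) (O(B, H) = (B + 22)/(H - 125) = (22 + B)/(-125 + H))
D = -3952 (D = (55 - 107)*76 = -52*76 = -3952)
O(132, 3*8 - 3) + D = (22 + 132)/(-125 + (3*8 - 3)) - 3952 = 154/(-125 + (24 - 3)) - 3952 = 154/(-125 + 21) - 3952 = 154/(-104) - 3952 = -1/104*154 - 3952 = -77/52 - 3952 = -205581/52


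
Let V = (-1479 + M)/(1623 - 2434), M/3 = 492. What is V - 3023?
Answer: -2451650/811 ≈ -3023.0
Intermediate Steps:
M = 1476 (M = 3*492 = 1476)
V = 3/811 (V = (-1479 + 1476)/(1623 - 2434) = -3/(-811) = -3*(-1/811) = 3/811 ≈ 0.0036991)
V - 3023 = 3/811 - 3023 = -2451650/811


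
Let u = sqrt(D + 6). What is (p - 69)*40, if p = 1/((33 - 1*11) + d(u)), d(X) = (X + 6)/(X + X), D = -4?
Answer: -615080/223 - 80*sqrt(2)/669 ≈ -2758.4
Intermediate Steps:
u = sqrt(2) (u = sqrt(-4 + 6) = sqrt(2) ≈ 1.4142)
d(X) = (6 + X)/(2*X) (d(X) = (6 + X)/((2*X)) = (6 + X)*(1/(2*X)) = (6 + X)/(2*X))
p = 1/(22 + sqrt(2)*(6 + sqrt(2))/4) (p = 1/((33 - 1*11) + (6 + sqrt(2))/(2*(sqrt(2)))) = 1/((33 - 11) + (sqrt(2)/2)*(6 + sqrt(2))/2) = 1/(22 + sqrt(2)*(6 + sqrt(2))/4) ≈ 0.040615)
(p - 69)*40 = ((10/223 - 2*sqrt(2)/669) - 69)*40 = (-15377/223 - 2*sqrt(2)/669)*40 = -615080/223 - 80*sqrt(2)/669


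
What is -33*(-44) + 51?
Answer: 1503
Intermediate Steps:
-33*(-44) + 51 = 1452 + 51 = 1503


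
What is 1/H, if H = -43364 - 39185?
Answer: -1/82549 ≈ -1.2114e-5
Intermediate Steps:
H = -82549
1/H = 1/(-82549) = -1/82549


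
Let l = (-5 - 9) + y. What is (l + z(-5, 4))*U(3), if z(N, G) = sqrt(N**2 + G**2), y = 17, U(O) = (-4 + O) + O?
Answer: 6 + 2*sqrt(41) ≈ 18.806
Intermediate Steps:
U(O) = -4 + 2*O
l = 3 (l = (-5 - 9) + 17 = -14 + 17 = 3)
z(N, G) = sqrt(G**2 + N**2)
(l + z(-5, 4))*U(3) = (3 + sqrt(4**2 + (-5)**2))*(-4 + 2*3) = (3 + sqrt(16 + 25))*(-4 + 6) = (3 + sqrt(41))*2 = 6 + 2*sqrt(41)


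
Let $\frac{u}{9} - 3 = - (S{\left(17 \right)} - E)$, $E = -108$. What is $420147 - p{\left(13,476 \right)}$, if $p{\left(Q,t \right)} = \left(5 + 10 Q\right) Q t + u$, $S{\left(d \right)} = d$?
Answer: $-414135$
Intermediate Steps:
$u = -1098$ ($u = 27 + 9 \left(- (17 - -108)\right) = 27 + 9 \left(- (17 + 108)\right) = 27 + 9 \left(\left(-1\right) 125\right) = 27 + 9 \left(-125\right) = 27 - 1125 = -1098$)
$p{\left(Q,t \right)} = -1098 + Q t \left(5 + 10 Q\right)$ ($p{\left(Q,t \right)} = \left(5 + 10 Q\right) Q t - 1098 = Q \left(5 + 10 Q\right) t - 1098 = Q t \left(5 + 10 Q\right) - 1098 = -1098 + Q t \left(5 + 10 Q\right)$)
$420147 - p{\left(13,476 \right)} = 420147 - \left(-1098 + 5 \cdot 13 \cdot 476 + 10 \cdot 476 \cdot 13^{2}\right) = 420147 - \left(-1098 + 30940 + 10 \cdot 476 \cdot 169\right) = 420147 - \left(-1098 + 30940 + 804440\right) = 420147 - 834282 = -414135$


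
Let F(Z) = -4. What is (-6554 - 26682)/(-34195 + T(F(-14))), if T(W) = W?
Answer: 33236/34199 ≈ 0.97184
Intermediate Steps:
(-6554 - 26682)/(-34195 + T(F(-14))) = (-6554 - 26682)/(-34195 - 4) = -33236/(-34199) = -33236*(-1/34199) = 33236/34199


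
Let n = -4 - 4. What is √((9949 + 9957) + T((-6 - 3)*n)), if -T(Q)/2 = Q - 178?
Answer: √20118 ≈ 141.84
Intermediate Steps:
n = -8
T(Q) = 356 - 2*Q (T(Q) = -2*(Q - 178) = -2*(-178 + Q) = 356 - 2*Q)
√((9949 + 9957) + T((-6 - 3)*n)) = √((9949 + 9957) + (356 - 2*(-6 - 3)*(-8))) = √(19906 + (356 - (-18)*(-8))) = √(19906 + (356 - 2*72)) = √(19906 + (356 - 144)) = √(19906 + 212) = √20118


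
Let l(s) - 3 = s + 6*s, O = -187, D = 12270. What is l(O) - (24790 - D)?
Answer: -13826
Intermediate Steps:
l(s) = 3 + 7*s (l(s) = 3 + (s + 6*s) = 3 + 7*s)
l(O) - (24790 - D) = (3 + 7*(-187)) - (24790 - 1*12270) = (3 - 1309) - (24790 - 12270) = -1306 - 1*12520 = -1306 - 12520 = -13826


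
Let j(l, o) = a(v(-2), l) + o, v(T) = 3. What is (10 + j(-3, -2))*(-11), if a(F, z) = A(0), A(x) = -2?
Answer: -66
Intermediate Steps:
a(F, z) = -2
j(l, o) = -2 + o
(10 + j(-3, -2))*(-11) = (10 + (-2 - 2))*(-11) = (10 - 4)*(-11) = 6*(-11) = -66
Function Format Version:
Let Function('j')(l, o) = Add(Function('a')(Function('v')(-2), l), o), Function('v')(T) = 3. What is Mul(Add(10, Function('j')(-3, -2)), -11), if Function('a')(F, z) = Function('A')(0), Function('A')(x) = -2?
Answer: -66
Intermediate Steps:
Function('a')(F, z) = -2
Function('j')(l, o) = Add(-2, o)
Mul(Add(10, Function('j')(-3, -2)), -11) = Mul(Add(10, Add(-2, -2)), -11) = Mul(Add(10, -4), -11) = Mul(6, -11) = -66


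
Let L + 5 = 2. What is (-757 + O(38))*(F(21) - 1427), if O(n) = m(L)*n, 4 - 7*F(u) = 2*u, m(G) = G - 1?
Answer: 9114543/7 ≈ 1.3021e+6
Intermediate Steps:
L = -3 (L = -5 + 2 = -3)
m(G) = -1 + G
F(u) = 4/7 - 2*u/7
O(n) = -4*n (O(n) = (-1 - 3)*n = -4*n)
(-757 + O(38))*(F(21) - 1427) = (-757 - 4*38)*((4/7 - 2/7*21) - 1427) = (-757 - 152)*((4/7 - 6) - 1427) = -909*(-38/7 - 1427) = -909*(-10027/7) = 9114543/7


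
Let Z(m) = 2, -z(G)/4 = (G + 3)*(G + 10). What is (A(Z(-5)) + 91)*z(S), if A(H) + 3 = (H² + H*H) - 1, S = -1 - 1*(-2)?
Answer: -16720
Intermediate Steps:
S = 1 (S = -1 + 2 = 1)
z(G) = -4*(3 + G)*(10 + G) (z(G) = -4*(G + 3)*(G + 10) = -4*(3 + G)*(10 + G))
A(H) = -4 + 2*H² (A(H) = -3 + ((H² + H*H) - 1) = -3 + ((H² + H²) - 1) = -3 + (2*H² - 1) = -3 + (-1 + 2*H²) = -4 + 2*H²)
(A(Z(-5)) + 91)*z(S) = ((-4 + 2*2²) + 91)*(-120 - 52*1 - 4*1²) = ((-4 + 2*4) + 91)*(-120 - 52 - 4*1) = ((-4 + 8) + 91)*(-120 - 52 - 4) = (4 + 91)*(-176) = 95*(-176) = -16720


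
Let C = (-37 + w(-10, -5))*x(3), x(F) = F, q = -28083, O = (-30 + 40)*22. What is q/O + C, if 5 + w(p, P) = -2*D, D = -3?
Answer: -4713/20 ≈ -235.65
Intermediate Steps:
w(p, P) = 1 (w(p, P) = -5 - 2*(-3) = -5 + 6 = 1)
O = 220 (O = 10*22 = 220)
C = -108 (C = (-37 + 1)*3 = -36*3 = -108)
q/O + C = -28083/220 - 108 = -28083*1/220 - 108 = -2553/20 - 108 = -4713/20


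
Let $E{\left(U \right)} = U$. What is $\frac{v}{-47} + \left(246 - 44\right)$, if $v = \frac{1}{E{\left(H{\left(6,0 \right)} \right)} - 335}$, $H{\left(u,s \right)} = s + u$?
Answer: $\frac{3123527}{15463} \approx 202.0$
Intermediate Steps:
$v = - \frac{1}{329}$ ($v = \frac{1}{\left(0 + 6\right) - 335} = \frac{1}{6 - 335} = \frac{1}{-329} = - \frac{1}{329} \approx -0.0030395$)
$\frac{v}{-47} + \left(246 - 44\right) = - \frac{1}{329 \left(-47\right)} + \left(246 - 44\right) = \left(- \frac{1}{329}\right) \left(- \frac{1}{47}\right) + \left(246 - 44\right) = \frac{1}{15463} + 202 = \frac{3123527}{15463}$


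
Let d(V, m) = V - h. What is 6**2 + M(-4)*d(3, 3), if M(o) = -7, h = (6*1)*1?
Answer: 57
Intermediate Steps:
h = 6 (h = 6*1 = 6)
d(V, m) = -6 + V (d(V, m) = V - 1*6 = V - 6 = -6 + V)
6**2 + M(-4)*d(3, 3) = 6**2 - 7*(-6 + 3) = 36 - 7*(-3) = 36 + 21 = 57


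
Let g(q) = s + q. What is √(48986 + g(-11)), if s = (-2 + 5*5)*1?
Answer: √48998 ≈ 221.35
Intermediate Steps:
s = 23 (s = (-2 + 25)*1 = 23*1 = 23)
g(q) = 23 + q
√(48986 + g(-11)) = √(48986 + (23 - 11)) = √(48986 + 12) = √48998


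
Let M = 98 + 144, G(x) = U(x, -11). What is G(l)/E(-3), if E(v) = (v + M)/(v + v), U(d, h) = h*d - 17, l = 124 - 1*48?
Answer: 5118/239 ≈ 21.414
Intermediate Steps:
l = 76 (l = 124 - 48 = 76)
U(d, h) = -17 + d*h (U(d, h) = d*h - 17 = -17 + d*h)
G(x) = -17 - 11*x (G(x) = -17 + x*(-11) = -17 - 11*x)
M = 242
E(v) = (242 + v)/(2*v) (E(v) = (v + 242)/(v + v) = (242 + v)/((2*v)) = (242 + v)*(1/(2*v)) = (242 + v)/(2*v))
G(l)/E(-3) = (-17 - 11*76)/(((½)*(242 - 3)/(-3))) = (-17 - 836)/(((½)*(-⅓)*239)) = -853/(-239/6) = -853*(-6/239) = 5118/239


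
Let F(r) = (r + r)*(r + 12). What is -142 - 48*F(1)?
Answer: -1390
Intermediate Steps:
F(r) = 2*r*(12 + r) (F(r) = (2*r)*(12 + r) = 2*r*(12 + r))
-142 - 48*F(1) = -142 - 96*(12 + 1) = -142 - 96*13 = -142 - 48*26 = -142 - 1248 = -1390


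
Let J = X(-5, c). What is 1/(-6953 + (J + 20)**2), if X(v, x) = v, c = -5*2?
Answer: -1/6728 ≈ -0.00014863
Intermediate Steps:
c = -10
J = -5
1/(-6953 + (J + 20)**2) = 1/(-6953 + (-5 + 20)**2) = 1/(-6953 + 15**2) = 1/(-6953 + 225) = 1/(-6728) = -1/6728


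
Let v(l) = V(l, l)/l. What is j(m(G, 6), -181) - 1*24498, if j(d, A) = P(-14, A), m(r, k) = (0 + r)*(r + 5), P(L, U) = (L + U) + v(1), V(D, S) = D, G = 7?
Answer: -24692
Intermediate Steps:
v(l) = 1 (v(l) = l/l = 1)
P(L, U) = 1 + L + U (P(L, U) = (L + U) + 1 = 1 + L + U)
m(r, k) = r*(5 + r)
j(d, A) = -13 + A (j(d, A) = 1 - 14 + A = -13 + A)
j(m(G, 6), -181) - 1*24498 = (-13 - 181) - 1*24498 = -194 - 24498 = -24692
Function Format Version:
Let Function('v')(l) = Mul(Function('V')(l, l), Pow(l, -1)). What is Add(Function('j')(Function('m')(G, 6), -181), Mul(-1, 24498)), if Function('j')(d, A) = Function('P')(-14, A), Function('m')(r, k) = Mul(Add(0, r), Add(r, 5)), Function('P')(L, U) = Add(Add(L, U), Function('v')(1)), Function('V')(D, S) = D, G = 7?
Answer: -24692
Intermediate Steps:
Function('v')(l) = 1 (Function('v')(l) = Mul(l, Pow(l, -1)) = 1)
Function('P')(L, U) = Add(1, L, U) (Function('P')(L, U) = Add(Add(L, U), 1) = Add(1, L, U))
Function('m')(r, k) = Mul(r, Add(5, r))
Function('j')(d, A) = Add(-13, A) (Function('j')(d, A) = Add(1, -14, A) = Add(-13, A))
Add(Function('j')(Function('m')(G, 6), -181), Mul(-1, 24498)) = Add(Add(-13, -181), Mul(-1, 24498)) = Add(-194, -24498) = -24692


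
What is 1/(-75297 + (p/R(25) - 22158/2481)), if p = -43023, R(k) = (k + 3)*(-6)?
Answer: -46312/3475708273 ≈ -1.3324e-5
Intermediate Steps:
R(k) = -18 - 6*k (R(k) = (3 + k)*(-6) = -18 - 6*k)
1/(-75297 + (p/R(25) - 22158/2481)) = 1/(-75297 + (-43023/(-18 - 6*25) - 22158/2481)) = 1/(-75297 + (-43023/(-18 - 150) - 22158*1/2481)) = 1/(-75297 + (-43023/(-168) - 7386/827)) = 1/(-75297 + (-43023*(-1/168) - 7386/827)) = 1/(-75297 + (14341/56 - 7386/827)) = 1/(-75297 + 11446391/46312) = 1/(-3475708273/46312) = -46312/3475708273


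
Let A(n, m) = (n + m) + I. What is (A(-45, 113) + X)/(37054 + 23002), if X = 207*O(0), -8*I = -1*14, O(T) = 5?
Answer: 4419/240224 ≈ 0.018395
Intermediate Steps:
I = 7/4 (I = -(-1)*14/8 = -⅛*(-14) = 7/4 ≈ 1.7500)
X = 1035 (X = 207*5 = 1035)
A(n, m) = 7/4 + m + n (A(n, m) = (n + m) + 7/4 = (m + n) + 7/4 = 7/4 + m + n)
(A(-45, 113) + X)/(37054 + 23002) = ((7/4 + 113 - 45) + 1035)/(37054 + 23002) = (279/4 + 1035)/60056 = (4419/4)*(1/60056) = 4419/240224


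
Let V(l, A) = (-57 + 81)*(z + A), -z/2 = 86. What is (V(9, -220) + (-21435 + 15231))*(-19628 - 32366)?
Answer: 811730328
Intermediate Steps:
z = -172 (z = -2*86 = -172)
V(l, A) = -4128 + 24*A (V(l, A) = (-57 + 81)*(-172 + A) = 24*(-172 + A) = -4128 + 24*A)
(V(9, -220) + (-21435 + 15231))*(-19628 - 32366) = ((-4128 + 24*(-220)) + (-21435 + 15231))*(-19628 - 32366) = ((-4128 - 5280) - 6204)*(-51994) = (-9408 - 6204)*(-51994) = -15612*(-51994) = 811730328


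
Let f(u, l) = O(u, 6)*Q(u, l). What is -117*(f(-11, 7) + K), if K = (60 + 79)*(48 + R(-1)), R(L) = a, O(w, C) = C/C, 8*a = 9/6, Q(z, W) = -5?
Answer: -12529413/16 ≈ -7.8309e+5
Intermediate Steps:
a = 3/16 (a = (9/6)/8 = (9*(1/6))/8 = (1/8)*(3/2) = 3/16 ≈ 0.18750)
O(w, C) = 1
R(L) = 3/16
f(u, l) = -5 (f(u, l) = 1*(-5) = -5)
K = 107169/16 (K = (60 + 79)*(48 + 3/16) = 139*(771/16) = 107169/16 ≈ 6698.1)
-117*(f(-11, 7) + K) = -117*(-5 + 107169/16) = -117*107089/16 = -12529413/16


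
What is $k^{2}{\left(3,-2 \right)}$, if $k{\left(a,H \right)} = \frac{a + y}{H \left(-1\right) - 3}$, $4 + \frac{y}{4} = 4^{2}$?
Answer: $2601$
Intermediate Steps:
$y = 48$ ($y = -16 + 4 \cdot 4^{2} = -16 + 4 \cdot 16 = -16 + 64 = 48$)
$k{\left(a,H \right)} = \frac{48 + a}{-3 - H}$ ($k{\left(a,H \right)} = \frac{a + 48}{H \left(-1\right) - 3} = \frac{48 + a}{- H - 3} = \frac{48 + a}{-3 - H}$)
$k^{2}{\left(3,-2 \right)} = \left(\frac{-48 - 3}{3 - 2}\right)^{2} = \left(\frac{-48 - 3}{1}\right)^{2} = \left(1 \left(-51\right)\right)^{2} = \left(-51\right)^{2} = 2601$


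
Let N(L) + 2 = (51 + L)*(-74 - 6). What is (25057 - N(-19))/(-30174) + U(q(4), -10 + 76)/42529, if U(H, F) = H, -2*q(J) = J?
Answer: -1174668799/1283270046 ≈ -0.91537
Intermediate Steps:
q(J) = -J/2
N(L) = -4082 - 80*L (N(L) = -2 + (51 + L)*(-74 - 6) = -2 + (51 + L)*(-80) = -2 + (-4080 - 80*L) = -4082 - 80*L)
(25057 - N(-19))/(-30174) + U(q(4), -10 + 76)/42529 = (25057 - (-4082 - 80*(-19)))/(-30174) - 1/2*4/42529 = (25057 - (-4082 + 1520))*(-1/30174) - 2*1/42529 = (25057 - 1*(-2562))*(-1/30174) - 2/42529 = (25057 + 2562)*(-1/30174) - 2/42529 = 27619*(-1/30174) - 2/42529 = -27619/30174 - 2/42529 = -1174668799/1283270046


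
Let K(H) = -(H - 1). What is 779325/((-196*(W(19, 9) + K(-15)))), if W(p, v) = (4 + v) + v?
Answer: -779325/7448 ≈ -104.64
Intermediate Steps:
W(p, v) = 4 + 2*v
K(H) = 1 - H (K(H) = -(-1 + H) = 1 - H)
779325/((-196*(W(19, 9) + K(-15)))) = 779325/((-196*((4 + 2*9) + (1 - 1*(-15))))) = 779325/((-196*((4 + 18) + (1 + 15)))) = 779325/((-196*(22 + 16))) = 779325/((-196*38)) = 779325/(-7448) = 779325*(-1/7448) = -779325/7448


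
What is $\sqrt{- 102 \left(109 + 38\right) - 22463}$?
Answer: $i \sqrt{37457} \approx 193.54 i$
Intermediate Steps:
$\sqrt{- 102 \left(109 + 38\right) - 22463} = \sqrt{\left(-102\right) 147 - 22463} = \sqrt{-14994 - 22463} = \sqrt{-37457} = i \sqrt{37457}$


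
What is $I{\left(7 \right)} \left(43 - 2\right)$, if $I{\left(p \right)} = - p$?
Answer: $-287$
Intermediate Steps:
$I{\left(7 \right)} \left(43 - 2\right) = \left(-1\right) 7 \left(43 - 2\right) = \left(-7\right) 41 = -287$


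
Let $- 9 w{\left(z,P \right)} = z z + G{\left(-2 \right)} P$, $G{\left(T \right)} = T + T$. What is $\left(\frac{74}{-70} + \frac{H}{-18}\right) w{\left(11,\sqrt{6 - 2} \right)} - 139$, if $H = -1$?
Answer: $- \frac{716827}{5670} \approx -126.42$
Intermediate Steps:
$G{\left(T \right)} = 2 T$
$w{\left(z,P \right)} = - \frac{z^{2}}{9} + \frac{4 P}{9}$ ($w{\left(z,P \right)} = - \frac{z z + 2 \left(-2\right) P}{9} = - \frac{z^{2} - 4 P}{9} = - \frac{z^{2}}{9} + \frac{4 P}{9}$)
$\left(\frac{74}{-70} + \frac{H}{-18}\right) w{\left(11,\sqrt{6 - 2} \right)} - 139 = \left(\frac{74}{-70} - \frac{1}{-18}\right) \left(- \frac{11^{2}}{9} + \frac{4 \sqrt{6 - 2}}{9}\right) - 139 = \left(74 \left(- \frac{1}{70}\right) - - \frac{1}{18}\right) \left(\left(- \frac{1}{9}\right) 121 + \frac{4 \sqrt{4}}{9}\right) - 139 = \left(- \frac{37}{35} + \frac{1}{18}\right) \left(- \frac{121}{9} + \frac{4}{9} \cdot 2\right) - 139 = - \frac{631 \left(- \frac{121}{9} + \frac{8}{9}\right)}{630} - 139 = \left(- \frac{631}{630}\right) \left(- \frac{113}{9}\right) - 139 = \frac{71303}{5670} - 139 = - \frac{716827}{5670}$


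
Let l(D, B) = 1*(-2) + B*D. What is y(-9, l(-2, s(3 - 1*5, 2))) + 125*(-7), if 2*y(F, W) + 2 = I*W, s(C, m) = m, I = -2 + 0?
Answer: -870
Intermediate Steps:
I = -2
l(D, B) = -2 + B*D
y(F, W) = -1 - W (y(F, W) = -1 + (-2*W)/2 = -1 - W)
y(-9, l(-2, s(3 - 1*5, 2))) + 125*(-7) = (-1 - (-2 + 2*(-2))) + 125*(-7) = (-1 - (-2 - 4)) - 875 = (-1 - 1*(-6)) - 875 = (-1 + 6) - 875 = 5 - 875 = -870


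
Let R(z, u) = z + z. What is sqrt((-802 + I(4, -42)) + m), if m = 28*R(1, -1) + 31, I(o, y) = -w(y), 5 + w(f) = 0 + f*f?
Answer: I*sqrt(2474) ≈ 49.739*I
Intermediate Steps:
R(z, u) = 2*z
w(f) = -5 + f**2 (w(f) = -5 + (0 + f*f) = -5 + (0 + f**2) = -5 + f**2)
I(o, y) = 5 - y**2 (I(o, y) = -(-5 + y**2) = 5 - y**2)
m = 87 (m = 28*(2*1) + 31 = 28*2 + 31 = 56 + 31 = 87)
sqrt((-802 + I(4, -42)) + m) = sqrt((-802 + (5 - 1*(-42)**2)) + 87) = sqrt((-802 + (5 - 1*1764)) + 87) = sqrt((-802 + (5 - 1764)) + 87) = sqrt((-802 - 1759) + 87) = sqrt(-2561 + 87) = sqrt(-2474) = I*sqrt(2474)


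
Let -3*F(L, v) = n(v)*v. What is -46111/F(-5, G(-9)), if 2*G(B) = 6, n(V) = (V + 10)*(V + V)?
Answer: 3547/6 ≈ 591.17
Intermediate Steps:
n(V) = 2*V*(10 + V) (n(V) = (10 + V)*(2*V) = 2*V*(10 + V))
G(B) = 3 (G(B) = (½)*6 = 3)
F(L, v) = -2*v²*(10 + v)/3 (F(L, v) = -2*v*(10 + v)*v/3 = -2*v²*(10 + v)/3)
-46111/F(-5, G(-9)) = -46111*1/(6*(-10 - 1*3)) = -46111*1/(6*(-10 - 3)) = -46111/((⅔)*9*(-13)) = -46111/(-78) = -46111*(-1/78) = 3547/6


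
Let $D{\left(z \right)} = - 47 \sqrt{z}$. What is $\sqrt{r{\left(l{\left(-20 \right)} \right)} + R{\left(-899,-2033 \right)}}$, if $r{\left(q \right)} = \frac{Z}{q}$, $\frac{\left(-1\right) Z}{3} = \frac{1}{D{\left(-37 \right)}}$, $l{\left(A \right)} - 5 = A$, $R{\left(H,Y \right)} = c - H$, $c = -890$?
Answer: $\frac{\sqrt{680427225 + 8695 i \sqrt{37}}}{8695} \approx 3.0 + 0.0001166 i$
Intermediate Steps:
$R{\left(H,Y \right)} = -890 - H$
$l{\left(A \right)} = 5 + A$
$Z = - \frac{3 i \sqrt{37}}{1739}$ ($Z = - \frac{3}{\left(-47\right) \sqrt{-37}} = - \frac{3}{\left(-47\right) i \sqrt{37}} = - 3 \frac{i \sqrt{37}}{1739} = - \frac{3 i \sqrt{37}}{1739} \approx - 0.010494 i$)
$r{\left(q \right)} = - \frac{3 i \sqrt{37}}{1739 q}$ ($r{\left(q \right)} = \frac{\left(- \frac{3}{1739}\right) i \sqrt{37}}{q} = - \frac{3 i \sqrt{37}}{1739 q}$)
$\sqrt{r{\left(l{\left(-20 \right)} \right)} + R{\left(-899,-2033 \right)}} = \sqrt{- \frac{3 i \sqrt{37}}{1739 \left(5 - 20\right)} - -9} = \sqrt{- \frac{3 i \sqrt{37}}{1739 \left(-15\right)} + \left(-890 + 899\right)} = \sqrt{\left(- \frac{3}{1739}\right) i \sqrt{37} \left(- \frac{1}{15}\right) + 9} = \sqrt{\frac{i \sqrt{37}}{8695} + 9} = \sqrt{9 + \frac{i \sqrt{37}}{8695}}$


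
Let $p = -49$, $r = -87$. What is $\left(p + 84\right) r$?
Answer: $-3045$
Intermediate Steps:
$\left(p + 84\right) r = \left(-49 + 84\right) \left(-87\right) = 35 \left(-87\right) = -3045$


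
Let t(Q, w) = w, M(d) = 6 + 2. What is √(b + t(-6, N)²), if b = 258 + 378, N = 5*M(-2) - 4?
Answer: 2*√483 ≈ 43.955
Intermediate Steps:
M(d) = 8
N = 36 (N = 5*8 - 4 = 40 - 4 = 36)
b = 636
√(b + t(-6, N)²) = √(636 + 36²) = √(636 + 1296) = √1932 = 2*√483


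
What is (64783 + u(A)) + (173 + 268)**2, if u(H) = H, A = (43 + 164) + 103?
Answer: 259574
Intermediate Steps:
A = 310 (A = 207 + 103 = 310)
(64783 + u(A)) + (173 + 268)**2 = (64783 + 310) + (173 + 268)**2 = 65093 + 441**2 = 65093 + 194481 = 259574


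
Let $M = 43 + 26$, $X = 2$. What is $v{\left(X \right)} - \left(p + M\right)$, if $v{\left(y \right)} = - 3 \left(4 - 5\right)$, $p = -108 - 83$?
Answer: $125$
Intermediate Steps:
$p = -191$ ($p = -108 - 83 = -191$)
$v{\left(y \right)} = 3$ ($v{\left(y \right)} = \left(-3\right) \left(-1\right) = 3$)
$M = 69$
$v{\left(X \right)} - \left(p + M\right) = 3 - \left(-191 + 69\right) = 3 - -122 = 3 + 122 = 125$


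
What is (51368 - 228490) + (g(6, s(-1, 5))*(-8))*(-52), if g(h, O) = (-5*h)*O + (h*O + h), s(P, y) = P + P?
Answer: -154658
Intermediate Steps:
s(P, y) = 2*P
g(h, O) = h - 4*O*h (g(h, O) = -5*O*h + (O*h + h) = -5*O*h + (h + O*h) = h - 4*O*h)
(51368 - 228490) + (g(6, s(-1, 5))*(-8))*(-52) = (51368 - 228490) + ((6*(1 - 8*(-1)))*(-8))*(-52) = -177122 + ((6*(1 - 4*(-2)))*(-8))*(-52) = -177122 + ((6*(1 + 8))*(-8))*(-52) = -177122 + ((6*9)*(-8))*(-52) = -177122 + (54*(-8))*(-52) = -177122 - 432*(-52) = -177122 + 22464 = -154658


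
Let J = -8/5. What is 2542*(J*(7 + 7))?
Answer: -284704/5 ≈ -56941.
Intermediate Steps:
J = -8/5 (J = -8*⅕ = -8/5 ≈ -1.6000)
2542*(J*(7 + 7)) = 2542*(-8*(7 + 7)/5) = 2542*(-8/5*14) = 2542*(-112/5) = -284704/5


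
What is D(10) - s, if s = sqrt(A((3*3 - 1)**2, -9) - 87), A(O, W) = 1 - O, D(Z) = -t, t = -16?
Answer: 16 - 5*I*sqrt(6) ≈ 16.0 - 12.247*I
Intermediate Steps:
D(Z) = 16 (D(Z) = -1*(-16) = 16)
s = 5*I*sqrt(6) (s = sqrt((1 - (3*3 - 1)**2) - 87) = sqrt((1 - (9 - 1)**2) - 87) = sqrt((1 - 1*8**2) - 87) = sqrt((1 - 1*64) - 87) = sqrt((1 - 64) - 87) = sqrt(-63 - 87) = sqrt(-150) = 5*I*sqrt(6) ≈ 12.247*I)
D(10) - s = 16 - 5*I*sqrt(6)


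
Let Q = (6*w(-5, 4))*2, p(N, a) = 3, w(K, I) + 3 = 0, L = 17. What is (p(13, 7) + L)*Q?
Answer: -720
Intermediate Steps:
w(K, I) = -3 (w(K, I) = -3 + 0 = -3)
Q = -36 (Q = (6*(-3))*2 = -18*2 = -36)
(p(13, 7) + L)*Q = (3 + 17)*(-36) = 20*(-36) = -720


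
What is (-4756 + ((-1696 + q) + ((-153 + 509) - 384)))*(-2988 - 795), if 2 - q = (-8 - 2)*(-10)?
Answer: 24884574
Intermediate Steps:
q = -98 (q = 2 - (-8 - 2)*(-10) = 2 - (-10)*(-10) = 2 - 1*100 = 2 - 100 = -98)
(-4756 + ((-1696 + q) + ((-153 + 509) - 384)))*(-2988 - 795) = (-4756 + ((-1696 - 98) + ((-153 + 509) - 384)))*(-2988 - 795) = (-4756 + (-1794 + (356 - 384)))*(-3783) = (-4756 + (-1794 - 28))*(-3783) = (-4756 - 1822)*(-3783) = -6578*(-3783) = 24884574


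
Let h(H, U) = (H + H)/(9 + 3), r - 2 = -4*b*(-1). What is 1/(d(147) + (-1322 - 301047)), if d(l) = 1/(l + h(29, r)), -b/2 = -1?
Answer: -911/275458153 ≈ -3.3072e-6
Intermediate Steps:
b = 2 (b = -2*(-1) = 2)
r = 10 (r = 2 - 4*2*(-1) = 2 - 8*(-1) = 2 + 8 = 10)
h(H, U) = H/6 (h(H, U) = (2*H)/12 = (2*H)*(1/12) = H/6)
d(l) = 1/(29/6 + l) (d(l) = 1/(l + (⅙)*29) = 1/(l + 29/6) = 1/(29/6 + l))
1/(d(147) + (-1322 - 301047)) = 1/(6/(29 + 6*147) + (-1322 - 301047)) = 1/(6/(29 + 882) - 302369) = 1/(6/911 - 302369) = 1/(-275458153/911) = -911/275458153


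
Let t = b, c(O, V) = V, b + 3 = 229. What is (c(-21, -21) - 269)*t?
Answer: -65540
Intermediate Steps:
b = 226 (b = -3 + 229 = 226)
t = 226
(c(-21, -21) - 269)*t = (-21 - 269)*226 = -290*226 = -65540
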